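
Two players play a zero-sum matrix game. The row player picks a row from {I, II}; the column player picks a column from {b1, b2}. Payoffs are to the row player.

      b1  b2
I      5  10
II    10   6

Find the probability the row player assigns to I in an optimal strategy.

Row minima: I → 5, II → 6; maximin = 6.
Column maxima: b1 → 10, b2 → 10; minimax = 10.
6 ≠ 10, so there is no saddle point; optimal play is mixed.
Let the row player play I with probability p. Expected payoff against b1: 5p + 10(1−p) = −5p + 10; against b2: 10p + 6(1−p) = 4p + 6.
Setting these equal: −5p + 10 = 4p + 6 ⇒ −9p = -4 ⇒ p = 4/9, and the value is (-5)·(4/9) + 10 = 70/9.
For the column player: with q = P(b1), equating I's and II's payoffs gives −5q + 10 = 4q + 6 ⇒ q = 4/9.

4/9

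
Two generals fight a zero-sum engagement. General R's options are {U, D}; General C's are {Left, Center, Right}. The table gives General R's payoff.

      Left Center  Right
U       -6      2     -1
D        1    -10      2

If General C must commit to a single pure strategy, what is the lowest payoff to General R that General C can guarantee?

1

Column maxima: Left → 1, Center → 2, Right → 2.
The smallest of these is 1.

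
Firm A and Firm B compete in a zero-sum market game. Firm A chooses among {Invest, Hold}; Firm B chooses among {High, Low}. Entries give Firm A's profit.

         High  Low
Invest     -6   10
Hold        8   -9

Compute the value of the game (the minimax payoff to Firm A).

26/33

Row minima: Invest → -6, Hold → -9; maximin = -6.
Column maxima: High → 8, Low → 10; minimax = 8.
-6 ≠ 8, so there is no saddle point; optimal play is mixed.
Let Firm A play Invest with probability p. Expected payoff against High: (-6)p + 8(1−p) = −14p + 8; against Low: 10p + (-9)(1−p) = 19p − 9.
Setting these equal: −14p + 8 = 19p − 9 ⇒ −33p = -17 ⇒ p = 17/33, and the value is (-14)·(17/33) + 8 = 26/33.
For Firm B: with q = P(High), equating Invest's and Hold's payoffs gives −16q + 10 = 17q − 9 ⇒ q = 19/33.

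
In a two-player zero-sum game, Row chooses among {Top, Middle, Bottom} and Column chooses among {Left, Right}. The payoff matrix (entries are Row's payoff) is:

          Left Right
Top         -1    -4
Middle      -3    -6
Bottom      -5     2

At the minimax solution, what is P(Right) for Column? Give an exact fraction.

Row minima: Top → -4, Middle → -6, Bottom → -5; maximin = -4.
Column maxima: Left → -1, Right → 2; minimax = -1.
-4 ≠ -1, so there is no saddle point; optimal play is mixed.
Middle is strictly dominated by Top, so Row never plays it.
On the remaining 2×2 (Top, Bottom vs Left, Right):
Let Row play Top with probability p. Expected payoff against Left: (-1)p + (-5)(1−p) = 4p − 5; against Right: (-4)p + 2(1−p) = −6p + 2.
Setting these equal: 4p − 5 = −6p + 2 ⇒ 10p = 7 ⇒ p = 7/10, and the value is (4)·(7/10) − 5 = -11/5.
For Column: with q = P(Left), equating Top's and Bottom's payoffs gives 3q − 4 = −7q + 2 ⇒ q = 3/5.

2/5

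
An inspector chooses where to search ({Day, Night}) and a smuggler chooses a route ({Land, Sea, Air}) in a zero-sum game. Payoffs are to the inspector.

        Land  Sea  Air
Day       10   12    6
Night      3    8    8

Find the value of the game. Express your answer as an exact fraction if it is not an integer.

62/9

Row minima: Day → 6, Night → 3; maximin = 6.
Column maxima: Land → 10, Sea → 12, Air → 8; minimax = 8.
6 ≠ 8, so there is no saddle point; optimal play is mixed.
Sea is strictly dominated by Land (it gives the inspector strictly more in every row), so the smuggler never plays it.
On the remaining 2×2 (Day, Night vs Land, Air):
Let the inspector play Day with probability p. Expected payoff against Land: 10p + 3(1−p) = 7p + 3; against Air: 6p + 8(1−p) = −2p + 8.
Setting these equal: 7p + 3 = −2p + 8 ⇒ 9p = 5 ⇒ p = 5/9, and the value is (7)·(5/9) + 3 = 62/9.
For the smuggler: with q = P(Land), equating Day's and Night's payoffs gives 4q + 6 = −5q + 8 ⇒ q = 2/9.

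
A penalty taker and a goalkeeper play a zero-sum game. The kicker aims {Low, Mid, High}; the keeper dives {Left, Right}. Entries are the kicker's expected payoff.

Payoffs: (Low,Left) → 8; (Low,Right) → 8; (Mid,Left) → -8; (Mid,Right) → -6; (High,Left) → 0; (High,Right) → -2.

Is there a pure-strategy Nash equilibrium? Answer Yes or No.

Row minima: Low → 8, Mid → -8, High → -2; maximin = 8.
Column maxima: Left → 8, Right → 8; minimax = 8.
maximin = minimax = 8, so a saddle point exists.

Yes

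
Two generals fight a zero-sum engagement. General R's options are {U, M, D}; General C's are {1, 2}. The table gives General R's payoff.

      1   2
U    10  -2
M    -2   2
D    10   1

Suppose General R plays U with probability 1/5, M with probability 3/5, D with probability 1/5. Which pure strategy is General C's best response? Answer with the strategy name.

2

If General C plays 1, General R's expected payoff is (1/5)·10 + (3/5)·(-2) + (1/5)·10 = 14/5.
If General C plays 2, General R's expected payoff is (1/5)·(-2) + (3/5)·2 + (1/5)·1 = 1.
General C minimizes General R's payoff; the smallest is 1, so the best response is 2.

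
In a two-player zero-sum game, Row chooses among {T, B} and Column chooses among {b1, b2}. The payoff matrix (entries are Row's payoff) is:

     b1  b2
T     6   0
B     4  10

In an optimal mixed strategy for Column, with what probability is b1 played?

5/6

Row minima: T → 0, B → 4; maximin = 4.
Column maxima: b1 → 6, b2 → 10; minimax = 6.
4 ≠ 6, so there is no saddle point; optimal play is mixed.
Let Row play T with probability p. Expected payoff against b1: 6p + 4(1−p) = 2p + 4; against b2: 0p + 10(1−p) = −10p + 10.
Setting these equal: 2p + 4 = −10p + 10 ⇒ 12p = 6 ⇒ p = 1/2, and the value is (2)·(1/2) + 4 = 5.
For Column: with q = P(b1), equating T's and B's payoffs gives 6q = −6q + 10 ⇒ q = 5/6.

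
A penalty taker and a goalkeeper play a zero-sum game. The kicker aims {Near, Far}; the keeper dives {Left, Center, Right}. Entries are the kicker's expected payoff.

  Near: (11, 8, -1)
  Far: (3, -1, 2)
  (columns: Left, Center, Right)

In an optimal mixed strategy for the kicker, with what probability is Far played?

Row minima: Near → -1, Far → -1; maximin = -1.
Column maxima: Left → 11, Center → 8, Right → 2; minimax = 2.
-1 ≠ 2, so there is no saddle point; optimal play is mixed.
Left is strictly dominated by Center (it gives the kicker strictly more in every row), so the keeper never plays it.
On the remaining 2×2 (Near, Far vs Center, Right):
Let the kicker play Near with probability p. Expected payoff against Center: 8p + (-1)(1−p) = 9p − 1; against Right: (-1)p + 2(1−p) = −3p + 2.
Setting these equal: 9p − 1 = −3p + 2 ⇒ 12p = 3 ⇒ p = 1/4, and the value is (9)·(1/4) − 1 = 5/4.
For the keeper: with q = P(Center), equating Near's and Far's payoffs gives 9q − 1 = −3q + 2 ⇒ q = 1/4.

3/4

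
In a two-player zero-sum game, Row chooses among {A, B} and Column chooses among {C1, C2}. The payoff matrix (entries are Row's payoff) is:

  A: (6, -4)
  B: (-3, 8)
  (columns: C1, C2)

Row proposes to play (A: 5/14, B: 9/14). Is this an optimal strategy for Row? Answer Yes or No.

No

Against C1 this mix gives (5/14)·6 + (9/14)·(-3) = 3/14.
Against C2 this mix gives (5/14)·(-4) + (9/14)·8 = 26/7.
Column will play C1, holding Row to 3/14. Shifting weight toward the row that does better against C1 would raise this floor (the equalizing mix achieves 12/7 against both C1 and C2), so the proposed strategy is not optimal.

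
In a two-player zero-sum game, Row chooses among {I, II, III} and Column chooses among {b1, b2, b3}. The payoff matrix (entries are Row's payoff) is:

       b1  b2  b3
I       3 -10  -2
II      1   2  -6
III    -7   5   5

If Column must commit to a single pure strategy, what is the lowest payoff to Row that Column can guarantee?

Column maxima: b1 → 3, b2 → 5, b3 → 5.
The smallest of these is 3.

3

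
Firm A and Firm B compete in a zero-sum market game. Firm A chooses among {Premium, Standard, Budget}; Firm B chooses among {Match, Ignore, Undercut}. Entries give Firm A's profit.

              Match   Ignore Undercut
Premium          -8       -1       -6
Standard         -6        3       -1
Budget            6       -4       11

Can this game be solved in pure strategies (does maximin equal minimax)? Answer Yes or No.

Row minima: Premium → -8, Standard → -6, Budget → -4; maximin = -4.
Column maxima: Match → 6, Ignore → 3, Undercut → 11; minimax = 3.
-4 ≠ 3, so no pure-strategy equilibrium exists.

No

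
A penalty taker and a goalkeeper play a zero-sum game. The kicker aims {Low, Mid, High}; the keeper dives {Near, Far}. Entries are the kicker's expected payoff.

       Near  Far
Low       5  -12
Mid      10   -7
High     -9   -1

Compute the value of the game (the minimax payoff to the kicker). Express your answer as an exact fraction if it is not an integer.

Row minima: Low → -12, Mid → -7, High → -9; maximin = -7.
Column maxima: Near → 10, Far → -1; minimax = -1.
-7 ≠ -1, so there is no saddle point; optimal play is mixed.
Low is strictly dominated by Mid, so the kicker never plays it.
On the remaining 2×2 (Mid, High vs Near, Far):
Let the kicker play Mid with probability p. Expected payoff against Near: 10p + (-9)(1−p) = 19p − 9; against Far: (-7)p + (-1)(1−p) = −6p − 1.
Setting these equal: 19p − 9 = −6p − 1 ⇒ 25p = 8 ⇒ p = 8/25, and the value is (19)·(8/25) − 9 = -73/25.
For the keeper: with q = P(Near), equating Mid's and High's payoffs gives 17q − 7 = −8q − 1 ⇒ q = 6/25.

-73/25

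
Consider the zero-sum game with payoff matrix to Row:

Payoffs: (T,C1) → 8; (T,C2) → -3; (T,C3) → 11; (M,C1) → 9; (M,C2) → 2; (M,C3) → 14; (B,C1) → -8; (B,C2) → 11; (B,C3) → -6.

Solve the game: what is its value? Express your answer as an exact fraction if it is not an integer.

Row minima: T → -3, M → 2, B → -8; maximin = 2.
Column maxima: C1 → 9, C2 → 11, C3 → 14; minimax = 9.
2 ≠ 9, so there is no saddle point; optimal play is mixed.
T is strictly dominated by M, so Row never plays it.
C3 is strictly dominated by C1 (it gives Row strictly more in every row), so Column never plays it.
On the remaining 2×2 (M, B vs C1, C2):
Let Row play M with probability p. Expected payoff against C1: 9p + (-8)(1−p) = 17p − 8; against C2: 2p + 11(1−p) = −9p + 11.
Setting these equal: 17p − 8 = −9p + 11 ⇒ 26p = 19 ⇒ p = 19/26, and the value is (17)·(19/26) − 8 = 115/26.
For Column: with q = P(C1), equating M's and B's payoffs gives 7q + 2 = −19q + 11 ⇒ q = 9/26.

115/26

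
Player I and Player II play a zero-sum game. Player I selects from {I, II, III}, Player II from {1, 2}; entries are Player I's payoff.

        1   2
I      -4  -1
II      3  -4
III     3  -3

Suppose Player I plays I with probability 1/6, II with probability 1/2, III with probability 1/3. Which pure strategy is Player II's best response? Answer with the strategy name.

If Player II plays 1, Player I's expected payoff is (1/6)·(-4) + (1/2)·3 + (1/3)·3 = 11/6.
If Player II plays 2, Player I's expected payoff is (1/6)·(-1) + (1/2)·(-4) + (1/3)·(-3) = -19/6.
Player II minimizes Player I's payoff; the smallest is -19/6, so the best response is 2.

2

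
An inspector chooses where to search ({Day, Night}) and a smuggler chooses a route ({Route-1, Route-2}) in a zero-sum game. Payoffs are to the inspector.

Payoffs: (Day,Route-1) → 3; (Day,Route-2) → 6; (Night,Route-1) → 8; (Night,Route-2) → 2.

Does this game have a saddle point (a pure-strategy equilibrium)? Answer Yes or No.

Row minima: Day → 3, Night → 2; maximin = 3.
Column maxima: Route-1 → 8, Route-2 → 6; minimax = 6.
3 ≠ 6, so no pure-strategy equilibrium exists.

No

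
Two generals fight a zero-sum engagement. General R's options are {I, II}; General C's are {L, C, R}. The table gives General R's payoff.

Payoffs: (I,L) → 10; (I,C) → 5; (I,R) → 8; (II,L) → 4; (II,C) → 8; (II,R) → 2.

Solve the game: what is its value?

6

Row minima: I → 5, II → 2; maximin = 5.
Column maxima: L → 10, C → 8, R → 8; minimax = 8.
5 ≠ 8, so there is no saddle point; optimal play is mixed.
L is strictly dominated by R (it gives General R strictly more in every row), so General C never plays it.
On the remaining 2×2 (I, II vs C, R):
Let General R play I with probability p. Expected payoff against C: 5p + 8(1−p) = −3p + 8; against R: 8p + 2(1−p) = 6p + 2.
Setting these equal: −3p + 8 = 6p + 2 ⇒ −9p = -6 ⇒ p = 2/3, and the value is (-3)·(2/3) + 8 = 6.
For General C: with q = P(C), equating I's and II's payoffs gives −3q + 8 = 6q + 2 ⇒ q = 2/3.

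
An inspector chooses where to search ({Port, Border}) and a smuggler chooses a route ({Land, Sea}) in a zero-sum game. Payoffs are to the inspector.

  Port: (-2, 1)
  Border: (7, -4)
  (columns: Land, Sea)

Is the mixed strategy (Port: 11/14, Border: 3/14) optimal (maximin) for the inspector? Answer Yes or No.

Against Land this mix gives (11/14)·(-2) + (3/14)·7 = -1/14.
Against Sea this mix gives (11/14)·1 + (3/14)·(-4) = -1/14.
All of the smuggler's active replies (Land, Sea) yield -1/14, and no column does worse for the inspector. The mix makes the smuggler indifferent and guarantees -1/14, so it is optimal.

Yes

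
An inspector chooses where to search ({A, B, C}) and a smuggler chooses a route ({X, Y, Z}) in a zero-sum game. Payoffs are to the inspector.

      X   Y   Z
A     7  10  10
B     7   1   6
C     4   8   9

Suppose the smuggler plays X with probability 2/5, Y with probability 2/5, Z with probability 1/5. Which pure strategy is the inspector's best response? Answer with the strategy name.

A

Expected payoff of A: (2/5)·7 + (2/5)·10 + (1/5)·10 = 44/5.
Expected payoff of B: (2/5)·7 + (2/5)·1 + (1/5)·6 = 22/5.
Expected payoff of C: (2/5)·4 + (2/5)·8 + (1/5)·9 = 33/5.
The largest is 44/5, so the inspector's best response is A.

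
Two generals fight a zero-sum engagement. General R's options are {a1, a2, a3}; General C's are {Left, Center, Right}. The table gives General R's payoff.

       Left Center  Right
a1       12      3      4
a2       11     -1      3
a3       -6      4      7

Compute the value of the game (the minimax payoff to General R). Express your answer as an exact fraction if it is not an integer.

66/19

Row minima: a1 → 3, a2 → -1, a3 → -6; maximin = 3.
Column maxima: Left → 12, Center → 4, Right → 7; minimax = 4.
3 ≠ 4, so there is no saddle point; optimal play is mixed.
a2 is strictly dominated by a1, so General R never plays it.
Right is strictly dominated by Center (it gives General R strictly more in every row), so General C never plays it.
On the remaining 2×2 (a1, a3 vs Left, Center):
Let General R play a1 with probability p. Expected payoff against Left: 12p + (-6)(1−p) = 18p − 6; against Center: 3p + 4(1−p) = −p + 4.
Setting these equal: 18p − 6 = −p + 4 ⇒ 19p = 10 ⇒ p = 10/19, and the value is (18)·(10/19) − 6 = 66/19.
For General C: with q = P(Left), equating a1's and a3's payoffs gives 9q + 3 = −10q + 4 ⇒ q = 1/19.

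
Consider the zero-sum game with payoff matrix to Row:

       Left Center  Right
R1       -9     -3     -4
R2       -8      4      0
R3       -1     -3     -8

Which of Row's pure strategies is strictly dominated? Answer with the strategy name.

R2 gives a strictly higher payoff than R1 against every column: -8 > -9, 4 > -3, 0 > -4.
So R1 is strictly dominated and Row never plays it.

R1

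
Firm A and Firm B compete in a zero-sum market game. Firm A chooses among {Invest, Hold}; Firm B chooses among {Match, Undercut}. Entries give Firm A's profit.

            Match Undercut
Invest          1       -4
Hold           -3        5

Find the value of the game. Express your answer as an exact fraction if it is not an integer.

Row minima: Invest → -4, Hold → -3; maximin = -3.
Column maxima: Match → 1, Undercut → 5; minimax = 1.
-3 ≠ 1, so there is no saddle point; optimal play is mixed.
Let Firm A play Invest with probability p. Expected payoff against Match: 1p + (-3)(1−p) = 4p − 3; against Undercut: (-4)p + 5(1−p) = −9p + 5.
Setting these equal: 4p − 3 = −9p + 5 ⇒ 13p = 8 ⇒ p = 8/13, and the value is (4)·(8/13) − 3 = -7/13.
For Firm B: with q = P(Match), equating Invest's and Hold's payoffs gives 5q − 4 = −8q + 5 ⇒ q = 9/13.

-7/13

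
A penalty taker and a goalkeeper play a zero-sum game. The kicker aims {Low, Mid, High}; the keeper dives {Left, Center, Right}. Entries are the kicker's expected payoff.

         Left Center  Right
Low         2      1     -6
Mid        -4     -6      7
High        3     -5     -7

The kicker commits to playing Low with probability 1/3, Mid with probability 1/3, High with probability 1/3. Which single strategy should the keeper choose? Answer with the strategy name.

Center

If the keeper plays Left, the kicker's expected payoff is (1/3)·2 + (1/3)·(-4) + (1/3)·3 = 1/3.
If the keeper plays Center, the kicker's expected payoff is (1/3)·1 + (1/3)·(-6) + (1/3)·(-5) = -10/3.
If the keeper plays Right, the kicker's expected payoff is (1/3)·(-6) + (1/3)·7 + (1/3)·(-7) = -2.
The keeper minimizes the kicker's payoff; the smallest is -10/3, so the best response is Center.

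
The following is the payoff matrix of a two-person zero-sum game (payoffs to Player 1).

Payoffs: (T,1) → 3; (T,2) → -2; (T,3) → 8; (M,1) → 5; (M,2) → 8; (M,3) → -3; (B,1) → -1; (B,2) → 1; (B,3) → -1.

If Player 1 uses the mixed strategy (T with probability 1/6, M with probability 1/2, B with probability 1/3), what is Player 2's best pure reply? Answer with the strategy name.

If Player 2 plays 1, Player 1's expected payoff is (1/6)·3 + (1/2)·5 + (1/3)·(-1) = 8/3.
If Player 2 plays 2, Player 1's expected payoff is (1/6)·(-2) + (1/2)·8 + (1/3)·1 = 4.
If Player 2 plays 3, Player 1's expected payoff is (1/6)·8 + (1/2)·(-3) + (1/3)·(-1) = -1/2.
Player 2 minimizes Player 1's payoff; the smallest is -1/2, so the best response is 3.

3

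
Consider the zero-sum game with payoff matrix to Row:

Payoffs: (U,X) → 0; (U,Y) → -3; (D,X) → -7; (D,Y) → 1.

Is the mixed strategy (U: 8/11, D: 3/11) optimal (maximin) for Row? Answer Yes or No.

Yes

Against X this mix gives (8/11)·0 + (3/11)·(-7) = -21/11.
Against Y this mix gives (8/11)·(-3) + (3/11)·1 = -21/11.
All of Column's active replies (X, Y) yield -21/11, and no column does worse for Row. The mix makes Column indifferent and guarantees -21/11, so it is optimal.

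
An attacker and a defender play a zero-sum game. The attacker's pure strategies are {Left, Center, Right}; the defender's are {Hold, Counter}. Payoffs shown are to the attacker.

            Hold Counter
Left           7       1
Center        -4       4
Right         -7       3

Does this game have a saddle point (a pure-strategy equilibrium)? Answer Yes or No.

No

Row minima: Left → 1, Center → -4, Right → -7; maximin = 1.
Column maxima: Hold → 7, Counter → 4; minimax = 4.
1 ≠ 4, so no pure-strategy equilibrium exists.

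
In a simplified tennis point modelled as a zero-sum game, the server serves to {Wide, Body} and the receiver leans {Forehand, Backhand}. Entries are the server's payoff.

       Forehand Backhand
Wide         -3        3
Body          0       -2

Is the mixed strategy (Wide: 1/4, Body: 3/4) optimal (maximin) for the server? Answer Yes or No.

Yes

Against Forehand this mix gives (1/4)·(-3) + (3/4)·0 = -3/4.
Against Backhand this mix gives (1/4)·3 + (3/4)·(-2) = -3/4.
All of the receiver's active replies (Forehand, Backhand) yield -3/4, and no column does worse for the server. The mix makes the receiver indifferent and guarantees -3/4, so it is optimal.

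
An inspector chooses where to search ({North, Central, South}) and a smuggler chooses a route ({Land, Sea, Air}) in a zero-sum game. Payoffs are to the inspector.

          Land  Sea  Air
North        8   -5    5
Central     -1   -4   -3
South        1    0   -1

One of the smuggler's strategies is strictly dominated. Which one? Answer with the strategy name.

Land

Sea holds the inspector's payoff strictly below Land in every row: -5 < 8, -4 < -1, 0 < 1.
So Land is strictly dominated for the smuggler.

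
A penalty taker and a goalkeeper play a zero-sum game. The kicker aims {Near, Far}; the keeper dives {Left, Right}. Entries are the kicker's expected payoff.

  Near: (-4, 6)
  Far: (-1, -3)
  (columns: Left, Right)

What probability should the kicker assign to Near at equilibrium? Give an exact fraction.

Row minima: Near → -4, Far → -3; maximin = -3.
Column maxima: Left → -1, Right → 6; minimax = -1.
-3 ≠ -1, so there is no saddle point; optimal play is mixed.
Let the kicker play Near with probability p. Expected payoff against Left: (-4)p + (-1)(1−p) = −3p − 1; against Right: 6p + (-3)(1−p) = 9p − 3.
Setting these equal: −3p − 1 = 9p − 3 ⇒ −12p = -2 ⇒ p = 1/6, and the value is (-3)·(1/6) − 1 = -3/2.
For the keeper: with q = P(Left), equating Near's and Far's payoffs gives −10q + 6 = 2q − 3 ⇒ q = 3/4.

1/6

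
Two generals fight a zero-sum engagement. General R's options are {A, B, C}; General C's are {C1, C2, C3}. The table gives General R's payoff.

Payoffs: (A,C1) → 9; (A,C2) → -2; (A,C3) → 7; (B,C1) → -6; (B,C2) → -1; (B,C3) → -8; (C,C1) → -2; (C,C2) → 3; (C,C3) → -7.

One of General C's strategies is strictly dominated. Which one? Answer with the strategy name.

C1

C3 holds General R's payoff strictly below C1 in every row: 7 < 9, -8 < -6, -7 < -2.
So C1 is strictly dominated for General C.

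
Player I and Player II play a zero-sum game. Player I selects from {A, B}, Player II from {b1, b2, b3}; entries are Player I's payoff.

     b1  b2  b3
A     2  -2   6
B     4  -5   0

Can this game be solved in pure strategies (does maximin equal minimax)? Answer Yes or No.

Yes

Row minima: A → -2, B → -5; maximin = -2.
Column maxima: b1 → 4, b2 → -2, b3 → 6; minimax = -2.
maximin = minimax = -2, so a saddle point exists.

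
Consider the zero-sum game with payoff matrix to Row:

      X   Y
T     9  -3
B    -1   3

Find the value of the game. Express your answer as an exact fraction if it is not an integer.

Row minima: T → -3, B → -1; maximin = -1.
Column maxima: X → 9, Y → 3; minimax = 3.
-1 ≠ 3, so there is no saddle point; optimal play is mixed.
Let Row play T with probability p. Expected payoff against X: 9p + (-1)(1−p) = 10p − 1; against Y: (-3)p + 3(1−p) = −6p + 3.
Setting these equal: 10p − 1 = −6p + 3 ⇒ 16p = 4 ⇒ p = 1/4, and the value is (10)·(1/4) − 1 = 3/2.
For Column: with q = P(X), equating T's and B's payoffs gives 12q − 3 = −4q + 3 ⇒ q = 3/8.

3/2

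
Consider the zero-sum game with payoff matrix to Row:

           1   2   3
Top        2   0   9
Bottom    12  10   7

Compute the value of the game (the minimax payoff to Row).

15/2

Row minima: Top → 0, Bottom → 7; maximin = 7.
Column maxima: 1 → 12, 2 → 10, 3 → 9; minimax = 9.
7 ≠ 9, so there is no saddle point; optimal play is mixed.
1 is strictly dominated by 2 (it gives Row strictly more in every row), so Column never plays it.
On the remaining 2×2 (Top, Bottom vs 2, 3):
Let Row play Top with probability p. Expected payoff against 2: 0p + 10(1−p) = −10p + 10; against 3: 9p + 7(1−p) = 2p + 7.
Setting these equal: −10p + 10 = 2p + 7 ⇒ −12p = -3 ⇒ p = 1/4, and the value is (-10)·(1/4) + 10 = 15/2.
For Column: with q = P(2), equating Top's and Bottom's payoffs gives −9q + 9 = 3q + 7 ⇒ q = 1/6.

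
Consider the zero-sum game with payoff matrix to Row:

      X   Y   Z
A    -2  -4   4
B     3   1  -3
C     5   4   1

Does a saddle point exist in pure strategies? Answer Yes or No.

Row minima: A → -4, B → -3, C → 1; maximin = 1.
Column maxima: X → 5, Y → 4, Z → 4; minimax = 4.
1 ≠ 4, so no pure-strategy equilibrium exists.

No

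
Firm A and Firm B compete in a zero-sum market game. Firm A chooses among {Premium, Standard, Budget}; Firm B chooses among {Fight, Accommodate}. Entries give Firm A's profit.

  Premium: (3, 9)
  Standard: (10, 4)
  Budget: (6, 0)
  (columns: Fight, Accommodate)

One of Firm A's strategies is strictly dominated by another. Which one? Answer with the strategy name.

Budget

Standard gives a strictly higher payoff than Budget against every column: 10 > 6, 4 > 0.
So Budget is strictly dominated and Firm A never plays it.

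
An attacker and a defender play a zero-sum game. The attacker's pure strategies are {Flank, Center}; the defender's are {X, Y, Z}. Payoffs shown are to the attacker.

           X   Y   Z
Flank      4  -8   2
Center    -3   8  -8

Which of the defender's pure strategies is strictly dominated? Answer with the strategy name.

X

Z holds the attacker's payoff strictly below X in every row: 2 < 4, -8 < -3.
So X is strictly dominated for the defender.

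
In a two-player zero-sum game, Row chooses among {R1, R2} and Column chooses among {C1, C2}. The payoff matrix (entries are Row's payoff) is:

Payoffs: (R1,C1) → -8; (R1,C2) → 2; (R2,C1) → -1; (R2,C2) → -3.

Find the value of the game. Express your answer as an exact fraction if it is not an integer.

-13/6

Row minima: R1 → -8, R2 → -3; maximin = -3.
Column maxima: C1 → -1, C2 → 2; minimax = -1.
-3 ≠ -1, so there is no saddle point; optimal play is mixed.
Let Row play R1 with probability p. Expected payoff against C1: (-8)p + (-1)(1−p) = −7p − 1; against C2: 2p + (-3)(1−p) = 5p − 3.
Setting these equal: −7p − 1 = 5p − 3 ⇒ −12p = -2 ⇒ p = 1/6, and the value is (-7)·(1/6) − 1 = -13/6.
For Column: with q = P(C1), equating R1's and R2's payoffs gives −10q + 2 = 2q − 3 ⇒ q = 5/12.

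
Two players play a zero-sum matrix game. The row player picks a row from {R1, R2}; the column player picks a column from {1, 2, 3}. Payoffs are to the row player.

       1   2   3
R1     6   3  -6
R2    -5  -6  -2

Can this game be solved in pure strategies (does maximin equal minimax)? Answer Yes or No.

Row minima: R1 → -6, R2 → -6; maximin = -6.
Column maxima: 1 → 6, 2 → 3, 3 → -2; minimax = -2.
-6 ≠ -2, so no pure-strategy equilibrium exists.

No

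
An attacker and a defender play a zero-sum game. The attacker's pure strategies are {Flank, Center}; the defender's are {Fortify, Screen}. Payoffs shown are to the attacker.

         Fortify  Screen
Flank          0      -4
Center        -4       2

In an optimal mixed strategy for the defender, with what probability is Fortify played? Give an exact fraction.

Row minima: Flank → -4, Center → -4; maximin = -4.
Column maxima: Fortify → 0, Screen → 2; minimax = 0.
-4 ≠ 0, so there is no saddle point; optimal play is mixed.
Let the attacker play Flank with probability p. Expected payoff against Fortify: 0p + (-4)(1−p) = 4p − 4; against Screen: (-4)p + 2(1−p) = −6p + 2.
Setting these equal: 4p − 4 = −6p + 2 ⇒ 10p = 6 ⇒ p = 3/5, and the value is (4)·(3/5) − 4 = -8/5.
For the defender: with q = P(Fortify), equating Flank's and Center's payoffs gives 4q − 4 = −6q + 2 ⇒ q = 3/5.

3/5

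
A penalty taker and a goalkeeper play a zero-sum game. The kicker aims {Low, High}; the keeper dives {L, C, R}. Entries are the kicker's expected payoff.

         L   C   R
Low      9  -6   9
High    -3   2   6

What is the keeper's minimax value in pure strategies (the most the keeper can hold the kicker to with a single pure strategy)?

Column maxima: L → 9, C → 2, R → 9.
The smallest of these is 2.

2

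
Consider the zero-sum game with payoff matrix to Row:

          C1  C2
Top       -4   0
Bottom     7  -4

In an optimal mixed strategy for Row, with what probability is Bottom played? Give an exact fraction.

4/15

Row minima: Top → -4, Bottom → -4; maximin = -4.
Column maxima: C1 → 7, C2 → 0; minimax = 0.
-4 ≠ 0, so there is no saddle point; optimal play is mixed.
Let Row play Top with probability p. Expected payoff against C1: (-4)p + 7(1−p) = −11p + 7; against C2: 0p + (-4)(1−p) = 4p − 4.
Setting these equal: −11p + 7 = 4p − 4 ⇒ −15p = -11 ⇒ p = 11/15, and the value is (-11)·(11/15) + 7 = -16/15.
For Column: with q = P(C1), equating Top's and Bottom's payoffs gives −4q = 11q − 4 ⇒ q = 4/15.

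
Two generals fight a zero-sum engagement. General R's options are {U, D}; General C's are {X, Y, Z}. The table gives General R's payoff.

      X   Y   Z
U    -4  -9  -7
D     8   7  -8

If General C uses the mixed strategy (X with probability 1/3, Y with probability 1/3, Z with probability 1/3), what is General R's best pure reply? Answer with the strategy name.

D

Expected payoff of U: (1/3)·(-4) + (1/3)·(-9) + (1/3)·(-7) = -20/3.
Expected payoff of D: (1/3)·8 + (1/3)·7 + (1/3)·(-8) = 7/3.
The largest is 7/3, so General R's best response is D.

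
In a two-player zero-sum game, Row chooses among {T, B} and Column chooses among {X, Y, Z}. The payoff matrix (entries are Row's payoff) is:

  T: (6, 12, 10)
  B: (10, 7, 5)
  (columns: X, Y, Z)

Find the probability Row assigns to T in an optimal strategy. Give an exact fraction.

5/9

Row minima: T → 6, B → 5; maximin = 6.
Column maxima: X → 10, Y → 12, Z → 10; minimax = 10.
6 ≠ 10, so there is no saddle point; optimal play is mixed.
Y is strictly dominated by Z (it gives Row strictly more in every row), so Column never plays it.
On the remaining 2×2 (T, B vs X, Z):
Let Row play T with probability p. Expected payoff against X: 6p + 10(1−p) = −4p + 10; against Z: 10p + 5(1−p) = 5p + 5.
Setting these equal: −4p + 10 = 5p + 5 ⇒ −9p = -5 ⇒ p = 5/9, and the value is (-4)·(5/9) + 10 = 70/9.
For Column: with q = P(X), equating T's and B's payoffs gives −4q + 10 = 5q + 5 ⇒ q = 5/9.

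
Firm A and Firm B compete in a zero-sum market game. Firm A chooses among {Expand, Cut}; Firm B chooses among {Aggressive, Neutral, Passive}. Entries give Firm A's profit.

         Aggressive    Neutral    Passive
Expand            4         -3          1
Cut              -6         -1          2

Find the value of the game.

Row minima: Expand → -3, Cut → -6; maximin = -3.
Column maxima: Aggressive → 4, Neutral → -1, Passive → 2; minimax = -1.
-3 ≠ -1, so there is no saddle point; optimal play is mixed.
Passive is strictly dominated by Neutral (it gives Firm A strictly more in every row), so Firm B never plays it.
On the remaining 2×2 (Expand, Cut vs Aggressive, Neutral):
Let Firm A play Expand with probability p. Expected payoff against Aggressive: 4p + (-6)(1−p) = 10p − 6; against Neutral: (-3)p + (-1)(1−p) = −2p − 1.
Setting these equal: 10p − 6 = −2p − 1 ⇒ 12p = 5 ⇒ p = 5/12, and the value is (10)·(5/12) − 6 = -11/6.
For Firm B: with q = P(Aggressive), equating Expand's and Cut's payoffs gives 7q − 3 = −5q − 1 ⇒ q = 1/6.

-11/6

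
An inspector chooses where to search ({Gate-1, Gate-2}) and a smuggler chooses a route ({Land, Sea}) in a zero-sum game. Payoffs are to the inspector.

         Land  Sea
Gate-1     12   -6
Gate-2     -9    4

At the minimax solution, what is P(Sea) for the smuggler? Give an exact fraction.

Row minima: Gate-1 → -6, Gate-2 → -9; maximin = -6.
Column maxima: Land → 12, Sea → 4; minimax = 4.
-6 ≠ 4, so there is no saddle point; optimal play is mixed.
Let the inspector play Gate-1 with probability p. Expected payoff against Land: 12p + (-9)(1−p) = 21p − 9; against Sea: (-6)p + 4(1−p) = −10p + 4.
Setting these equal: 21p − 9 = −10p + 4 ⇒ 31p = 13 ⇒ p = 13/31, and the value is (21)·(13/31) − 9 = -6/31.
For the smuggler: with q = P(Land), equating Gate-1's and Gate-2's payoffs gives 18q − 6 = −13q + 4 ⇒ q = 10/31.

21/31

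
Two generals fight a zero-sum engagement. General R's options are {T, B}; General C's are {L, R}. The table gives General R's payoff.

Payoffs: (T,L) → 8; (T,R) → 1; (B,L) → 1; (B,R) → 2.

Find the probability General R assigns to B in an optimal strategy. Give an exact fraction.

Row minima: T → 1, B → 1; maximin = 1.
Column maxima: L → 8, R → 2; minimax = 2.
1 ≠ 2, so there is no saddle point; optimal play is mixed.
Let General R play T with probability p. Expected payoff against L: 8p + 1(1−p) = 7p + 1; against R: 1p + 2(1−p) = −p + 2.
Setting these equal: 7p + 1 = −p + 2 ⇒ 8p = 1 ⇒ p = 1/8, and the value is (7)·(1/8) + 1 = 15/8.
For General C: with q = P(L), equating T's and B's payoffs gives 7q + 1 = −q + 2 ⇒ q = 1/8.

7/8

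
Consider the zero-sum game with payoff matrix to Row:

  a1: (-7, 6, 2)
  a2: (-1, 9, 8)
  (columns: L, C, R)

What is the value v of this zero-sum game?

-1

Row minima: a1 → -7, a2 → -1; maximin = -1.
Column maxima: L → -1, C → 9, R → 8; minimax = -1.
Since maximin = minimax = -1, there is a saddle point and the value is -1.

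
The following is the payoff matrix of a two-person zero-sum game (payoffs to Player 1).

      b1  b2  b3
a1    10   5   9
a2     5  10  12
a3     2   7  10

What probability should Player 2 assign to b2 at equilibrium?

Row minima: a1 → 5, a2 → 5, a3 → 2; maximin = 5.
Column maxima: b1 → 10, b2 → 10, b3 → 12; minimax = 10.
5 ≠ 10, so there is no saddle point; optimal play is mixed.
a3 is strictly dominated by a2, so Player 1 never plays it.
b3 is strictly dominated by b2 (it gives Player 1 strictly more in every row), so Player 2 never plays it.
On the remaining 2×2 (a1, a2 vs b1, b2):
Let Player 1 play a1 with probability p. Expected payoff against b1: 10p + 5(1−p) = 5p + 5; against b2: 5p + 10(1−p) = −5p + 10.
Setting these equal: 5p + 5 = −5p + 10 ⇒ 10p = 5 ⇒ p = 1/2, and the value is (5)·(1/2) + 5 = 15/2.
For Player 2: with q = P(b1), equating a1's and a2's payoffs gives 5q + 5 = −5q + 10 ⇒ q = 1/2.

1/2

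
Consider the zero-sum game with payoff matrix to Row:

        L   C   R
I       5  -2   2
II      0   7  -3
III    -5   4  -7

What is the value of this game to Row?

Row minima: I → -2, II → -3, III → -7; maximin = -2.
Column maxima: L → 5, C → 7, R → 2; minimax = 2.
-2 ≠ 2, so there is no saddle point; optimal play is mixed.
III is strictly dominated by II, so Row never plays it.
L is strictly dominated by R (it gives Row strictly more in every row), so Column never plays it.
On the remaining 2×2 (I, II vs C, R):
Let Row play I with probability p. Expected payoff against C: (-2)p + 7(1−p) = −9p + 7; against R: 2p + (-3)(1−p) = 5p − 3.
Setting these equal: −9p + 7 = 5p − 3 ⇒ −14p = -10 ⇒ p = 5/7, and the value is (-9)·(5/7) + 7 = 4/7.
For Column: with q = P(C), equating I's and II's payoffs gives −4q + 2 = 10q − 3 ⇒ q = 5/14.

4/7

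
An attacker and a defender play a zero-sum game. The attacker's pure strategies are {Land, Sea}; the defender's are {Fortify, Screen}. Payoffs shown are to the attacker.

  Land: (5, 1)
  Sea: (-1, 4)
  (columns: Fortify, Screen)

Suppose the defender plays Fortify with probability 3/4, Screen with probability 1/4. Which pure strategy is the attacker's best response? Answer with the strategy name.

Land

Expected payoff of Land: (3/4)·5 + (1/4)·1 = 4.
Expected payoff of Sea: (3/4)·(-1) + (1/4)·4 = 1/4.
The largest is 4, so the attacker's best response is Land.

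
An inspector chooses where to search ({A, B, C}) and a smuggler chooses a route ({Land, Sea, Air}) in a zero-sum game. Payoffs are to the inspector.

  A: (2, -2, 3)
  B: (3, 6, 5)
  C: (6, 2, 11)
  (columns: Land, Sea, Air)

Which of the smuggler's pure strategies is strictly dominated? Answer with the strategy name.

Land holds the inspector's payoff strictly below Air in every row: 2 < 3, 3 < 5, 6 < 11.
So Air is strictly dominated for the smuggler.

Air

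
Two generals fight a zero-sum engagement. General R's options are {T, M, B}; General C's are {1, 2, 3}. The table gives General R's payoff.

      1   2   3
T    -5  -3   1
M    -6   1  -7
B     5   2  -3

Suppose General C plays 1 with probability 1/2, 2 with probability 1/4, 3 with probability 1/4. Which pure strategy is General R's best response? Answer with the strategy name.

Expected payoff of T: (1/2)·(-5) + (1/4)·(-3) + (1/4)·1 = -3.
Expected payoff of M: (1/2)·(-6) + (1/4)·1 + (1/4)·(-7) = -9/2.
Expected payoff of B: (1/2)·5 + (1/4)·2 + (1/4)·(-3) = 9/4.
The largest is 9/4, so General R's best response is B.

B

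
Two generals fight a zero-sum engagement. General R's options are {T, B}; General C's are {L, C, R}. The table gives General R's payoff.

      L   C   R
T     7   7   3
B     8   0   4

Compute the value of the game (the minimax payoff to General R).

7/2

Row minima: T → 3, B → 0; maximin = 3.
Column maxima: L → 8, C → 7, R → 4; minimax = 4.
3 ≠ 4, so there is no saddle point; optimal play is mixed.
L is strictly dominated by R (it gives General R strictly more in every row), so General C never plays it.
On the remaining 2×2 (T, B vs C, R):
Let General R play T with probability p. Expected payoff against C: 7p + 0(1−p) = 7p; against R: 3p + 4(1−p) = −p + 4.
Setting these equal: 7p = −p + 4 ⇒ 8p = 4 ⇒ p = 1/2, and the value is (7)·(1/2) = 7/2.
For General C: with q = P(C), equating T's and B's payoffs gives 4q + 3 = −4q + 4 ⇒ q = 1/8.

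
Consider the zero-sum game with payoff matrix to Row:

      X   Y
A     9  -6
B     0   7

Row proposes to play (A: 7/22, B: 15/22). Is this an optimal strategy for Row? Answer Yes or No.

Against X this mix gives (7/22)·9 + (15/22)·0 = 63/22.
Against Y this mix gives (7/22)·(-6) + (15/22)·7 = 63/22.
All of Column's active replies (X, Y) yield 63/22, and no column does worse for Row. The mix makes Column indifferent and guarantees 63/22, so it is optimal.

Yes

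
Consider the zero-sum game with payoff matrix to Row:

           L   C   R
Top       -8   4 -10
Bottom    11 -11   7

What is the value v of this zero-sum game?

Row minima: Top → -10, Bottom → -11; maximin = -10.
Column maxima: L → 11, C → 4, R → 7; minimax = 4.
-10 ≠ 4, so there is no saddle point; optimal play is mixed.
L is strictly dominated by R (it gives Row strictly more in every row), so Column never plays it.
On the remaining 2×2 (Top, Bottom vs C, R):
Let Row play Top with probability p. Expected payoff against C: 4p + (-11)(1−p) = 15p − 11; against R: (-10)p + 7(1−p) = −17p + 7.
Setting these equal: 15p − 11 = −17p + 7 ⇒ 32p = 18 ⇒ p = 9/16, and the value is (15)·(9/16) − 11 = -41/16.
For Column: with q = P(C), equating Top's and Bottom's payoffs gives 14q − 10 = −18q + 7 ⇒ q = 17/32.

-41/16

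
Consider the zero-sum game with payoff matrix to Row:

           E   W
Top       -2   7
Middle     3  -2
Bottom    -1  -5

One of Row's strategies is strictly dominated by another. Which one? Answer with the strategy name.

Bottom

Middle gives a strictly higher payoff than Bottom against every column: 3 > -1, -2 > -5.
So Bottom is strictly dominated and Row never plays it.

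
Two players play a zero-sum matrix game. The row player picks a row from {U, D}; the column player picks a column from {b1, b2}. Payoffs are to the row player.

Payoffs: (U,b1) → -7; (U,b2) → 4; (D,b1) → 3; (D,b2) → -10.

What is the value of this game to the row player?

-29/12

Row minima: U → -7, D → -10; maximin = -7.
Column maxima: b1 → 3, b2 → 4; minimax = 3.
-7 ≠ 3, so there is no saddle point; optimal play is mixed.
Let the row player play U with probability p. Expected payoff against b1: (-7)p + 3(1−p) = −10p + 3; against b2: 4p + (-10)(1−p) = 14p − 10.
Setting these equal: −10p + 3 = 14p − 10 ⇒ −24p = -13 ⇒ p = 13/24, and the value is (-10)·(13/24) + 3 = -29/12.
For the column player: with q = P(b1), equating U's and D's payoffs gives −11q + 4 = 13q − 10 ⇒ q = 7/12.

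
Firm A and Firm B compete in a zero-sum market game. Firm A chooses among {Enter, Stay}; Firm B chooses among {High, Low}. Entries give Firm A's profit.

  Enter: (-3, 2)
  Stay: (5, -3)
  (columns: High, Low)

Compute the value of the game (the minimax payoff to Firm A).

Row minima: Enter → -3, Stay → -3; maximin = -3.
Column maxima: High → 5, Low → 2; minimax = 2.
-3 ≠ 2, so there is no saddle point; optimal play is mixed.
Let Firm A play Enter with probability p. Expected payoff against High: (-3)p + 5(1−p) = −8p + 5; against Low: 2p + (-3)(1−p) = 5p − 3.
Setting these equal: −8p + 5 = 5p − 3 ⇒ −13p = -8 ⇒ p = 8/13, and the value is (-8)·(8/13) + 5 = 1/13.
For Firm B: with q = P(High), equating Enter's and Stay's payoffs gives −5q + 2 = 8q − 3 ⇒ q = 5/13.

1/13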